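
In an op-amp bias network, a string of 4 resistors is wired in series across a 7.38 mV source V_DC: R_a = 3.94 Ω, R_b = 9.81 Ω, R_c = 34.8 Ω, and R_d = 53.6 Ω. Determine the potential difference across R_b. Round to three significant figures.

V ≈ 0.709 mV

Total series resistance ΣR = 3.94 + 9.81 + 34.8 + 53.6 = 102.2 Ω.
By the voltage-divider rule, V = 7.38 × 9.810/102.2 = 0.7087 mV.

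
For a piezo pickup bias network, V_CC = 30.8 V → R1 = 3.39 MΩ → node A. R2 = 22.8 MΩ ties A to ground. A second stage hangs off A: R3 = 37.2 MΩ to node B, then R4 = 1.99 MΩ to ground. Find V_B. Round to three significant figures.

Node A sees R2 in parallel with the series input of stage 2, R3 + R4 = 39.19 MΩ.
R2 ‖ (R3+R4) = 14.41 MΩ.
First divider: V_A = V_CC · 14.41/(3.39 + 14.41) = 24.94 V.
Stage 2 is unloaded, so V_B = V_A · R4/(R3+R4) = 24.94 × 1.99/39.19 = 1.266 V.

V_B ≈ 1.27 V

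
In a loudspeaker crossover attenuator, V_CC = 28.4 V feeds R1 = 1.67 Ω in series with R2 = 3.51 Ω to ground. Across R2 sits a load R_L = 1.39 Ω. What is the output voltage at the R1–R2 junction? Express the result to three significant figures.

V_out ≈ 10.6 V

First combine the lower leg with the load: R2 ‖ R_L = 0.9957 Ω.
Now apply the divider: V_out = 28.4 × 0.3735 = 10.61 V.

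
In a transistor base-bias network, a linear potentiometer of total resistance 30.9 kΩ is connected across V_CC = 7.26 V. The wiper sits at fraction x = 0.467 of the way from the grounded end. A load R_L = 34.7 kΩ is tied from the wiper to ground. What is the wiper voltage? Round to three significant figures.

V_out ≈ 2.78 V

Lower segment x·R_p = 14.43 kΩ; upper segment (1−x)·R_p = 16.47 kΩ.
R_L loads the lower segment: effective lower R = 10.19 kΩ.
Then V_out = V_CC · 10.19/(16.47 + 10.19) = 2.775 V.
(Unloaded: V_out = x·V_CC = 3.39 V.)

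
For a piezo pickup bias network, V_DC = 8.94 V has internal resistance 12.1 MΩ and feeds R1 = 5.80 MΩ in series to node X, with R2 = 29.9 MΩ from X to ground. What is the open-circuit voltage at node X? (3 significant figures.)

V_th ≈ 5.59 V

R1' = 12.1 + 5.80 = 17.90 MΩ (source resistance + R1).
With X open, the divider is unloaded: V_th = 8.94 × 29.9/47.80 = 5.592 V.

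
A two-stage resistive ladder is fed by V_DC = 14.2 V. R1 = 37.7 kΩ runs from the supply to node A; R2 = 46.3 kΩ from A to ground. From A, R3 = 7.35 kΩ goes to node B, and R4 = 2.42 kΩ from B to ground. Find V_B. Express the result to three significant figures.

Node A sees R2 in parallel with the series input of stage 2, R3 + R4 = 9.770 kΩ.
Effective lower resistance at A: R2 ‖ 9.770 = 8.068 kΩ.
V_A = 14.2 × 8.068/(37.7 + 8.068) = 2.503 V.
Stage 2 is unloaded, so V_B = V_A · R4/(R3+R4) = 2.503 × 2.42/9.770 = 0.6200 V.

V_B ≈ 0.620 V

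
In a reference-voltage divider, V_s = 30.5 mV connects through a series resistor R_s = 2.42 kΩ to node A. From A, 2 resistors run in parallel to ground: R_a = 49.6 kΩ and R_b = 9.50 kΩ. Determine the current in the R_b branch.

I ≈ 2.46 µA

Parallel bank: R_p = 1/(1/49.6 + 1/9.50) = 7.973 kΩ.
V_A = 30.5 × 7.973/10.39 = 23.40 mV.
Branch current I = V_A/R_b = 23.40/9.50 = 2.463 µA.
(Check via current divider: I_total = 2.935 µA; share G_k/ΣG = 0.8393 → same result.)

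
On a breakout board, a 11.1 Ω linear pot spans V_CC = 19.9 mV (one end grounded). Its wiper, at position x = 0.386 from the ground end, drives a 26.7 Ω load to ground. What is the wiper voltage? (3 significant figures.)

Split the track: R_lower = x·R_p = 4.285 Ω, R_upper = (1−x)·R_p = 6.815 Ω.
R_L loads the lower segment: effective lower R = 3.692 Ω.
V_out = 19.9 × 3.692/(6.815 + 3.692) = 6.992 mV.
(Unloaded: V_out = x·V_CC = 7.68 mV.)

V_out ≈ 6.99 mV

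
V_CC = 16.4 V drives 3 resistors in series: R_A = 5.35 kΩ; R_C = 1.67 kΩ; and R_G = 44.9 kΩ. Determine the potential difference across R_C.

ΣR = 5.35 + 1.67 + 44.9 = 51.92 kΩ.
By the voltage-divider rule, V = 16.4 × 1.670/51.92 = 0.5275 V.

V ≈ 0.528 V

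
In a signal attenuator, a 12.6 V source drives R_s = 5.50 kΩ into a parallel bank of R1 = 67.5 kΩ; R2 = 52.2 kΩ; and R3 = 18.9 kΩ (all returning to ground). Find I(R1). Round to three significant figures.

Equivalent of the parallel group: R_p = 11.51 kΩ.
V_A by voltage divider: V_A = 12.6 × 11.51/(5.50 + 11.51) = 8.526 V.
Branch current I = V_A/R1 = 8.526/67.5 = 0.1263 mA.

I ≈ 0.126 mA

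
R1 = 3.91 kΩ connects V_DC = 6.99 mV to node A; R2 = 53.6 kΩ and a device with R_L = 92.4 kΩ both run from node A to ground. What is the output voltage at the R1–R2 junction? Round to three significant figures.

V_out ≈ 6.27 mV

R2 ‖ R_L = (53.6 × 92.4)/(53.6 + 92.4) = 33.92 kΩ.
Now apply the divider: V_out = 6.99 × 0.8966 = 6.268 mV.
(Unloaded it would be 6.51 mV; the load pulls it down.)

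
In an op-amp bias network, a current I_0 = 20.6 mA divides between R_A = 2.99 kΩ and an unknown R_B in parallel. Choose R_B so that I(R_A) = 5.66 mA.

R_B ≈ 1.13 kΩ

Two-branch current divider: I_A = I_0 · R_B/(R_A + R_B).
5.66/20.6 = R_B/(R_A + R_B) → R_B = R_A · (0.2748)/(1 − 0.2748) = 2.99 × 0.3788 = 1.133 kΩ.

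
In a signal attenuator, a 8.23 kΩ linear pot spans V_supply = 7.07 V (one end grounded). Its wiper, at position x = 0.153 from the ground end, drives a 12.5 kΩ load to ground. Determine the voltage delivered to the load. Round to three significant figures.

The pot divides into 6.971 kΩ above the wiper and 1.259 kΩ below.
(x·R_p) ‖ R_L = 1.144 kΩ.
Loaded-divider output: V_out = 7.07 × 0.1410 = 0.9967 V.

V_out ≈ 0.997 V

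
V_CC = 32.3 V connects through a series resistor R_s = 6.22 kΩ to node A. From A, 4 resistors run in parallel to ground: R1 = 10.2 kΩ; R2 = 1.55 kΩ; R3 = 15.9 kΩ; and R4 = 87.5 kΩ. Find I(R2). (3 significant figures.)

I ≈ 3.42 mA

Combine the parallel branches: R_p = (1/10.2 + 1/1.55 + 1/15.9 + 1/87.5)⁻¹ = 1.223 kΩ.
Node voltage V_A = V_CC · R_p/(R_s + R_p) = 32.3 × 0.1643 = 5.308 V.
I(R2) = V_A / R2 = 5.308/1.55 = 3.425 mA.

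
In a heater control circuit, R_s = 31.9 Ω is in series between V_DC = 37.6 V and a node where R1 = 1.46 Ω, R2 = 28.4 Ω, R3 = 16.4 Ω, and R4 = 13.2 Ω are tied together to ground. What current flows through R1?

Parallel bank: R_p = 1/(1/1.46 + 1/28.4 + 1/16.4 + 1/13.2) = 1.167 Ω.
V_A = 37.6 × 1.167/33.07 = 1.327 V.
Branch current I = V_A/R1 = 1.327/1.46 = 0.9089 A.

I ≈ 0.909 A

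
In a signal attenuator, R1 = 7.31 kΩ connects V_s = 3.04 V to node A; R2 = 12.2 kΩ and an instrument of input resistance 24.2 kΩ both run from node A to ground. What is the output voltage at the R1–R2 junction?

R2 ‖ R_L = (12.2 × 24.2)/(12.2 + 24.2) = 8.111 kΩ.
Now apply the divider: V_out = 3.04 × 0.5260 = 1.599 V.
(Unloaded it would be 1.90 V; the load pulls it down.)

V_out ≈ 1.60 V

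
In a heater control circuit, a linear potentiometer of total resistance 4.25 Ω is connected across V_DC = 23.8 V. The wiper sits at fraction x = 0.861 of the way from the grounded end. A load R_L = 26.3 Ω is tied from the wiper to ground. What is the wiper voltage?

The pot divides into 0.5908 Ω above the wiper and 3.659 Ω below.
R_L loads the lower segment: effective lower R = 3.212 Ω.
Then V_out = V_DC · 3.212/(0.5908 + 3.212) = 20.10 V.

V_out ≈ 20.1 V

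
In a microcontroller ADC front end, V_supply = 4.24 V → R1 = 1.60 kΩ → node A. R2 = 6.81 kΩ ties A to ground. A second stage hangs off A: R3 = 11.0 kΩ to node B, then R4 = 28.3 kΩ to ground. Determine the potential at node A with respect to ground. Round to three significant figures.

V_A ≈ 3.32 V

Node A sees R2 in parallel with the series input of stage 2, R3 + R4 = 39.30 kΩ.
R2 ‖ (R3+R4) = 5.804 kΩ.
So V_A = 4.24 × 0.7839 = 3.324 V.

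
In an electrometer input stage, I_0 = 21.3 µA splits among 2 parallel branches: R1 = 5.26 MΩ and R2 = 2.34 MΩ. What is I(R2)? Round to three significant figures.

Two-branch current divider: I_k = I_0 · R_other/(R_1 + R_2).
So I = 21.3 × 5.26/7.600 = 14.74 µA.

I ≈ 14.7 µA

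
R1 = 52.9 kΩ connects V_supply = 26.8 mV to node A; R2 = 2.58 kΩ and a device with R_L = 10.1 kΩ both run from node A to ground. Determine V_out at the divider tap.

V_out ≈ 1.00 mV

The load sits in parallel with R2, giving an effective lower resistance R2' = R2·R_L/(R2+R_L) = 2.055 kΩ.
Then V_out = V_supply · R2'/(R1 + R2') = 26.8 × 2.055/54.96 = 1.002 mV.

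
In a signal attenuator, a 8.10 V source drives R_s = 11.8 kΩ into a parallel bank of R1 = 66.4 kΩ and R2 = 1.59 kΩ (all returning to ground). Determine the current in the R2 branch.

I ≈ 0.592 mA

Parallel bank: R_p = 1/(1/66.4 + 1/1.59) = 1.553 kΩ.
Node voltage V_A = V_CC · R_p/(R_s + R_p) = 8.10 × 0.1163 = 0.9420 V.
I(R2) = V_A / R2 = 0.9420/1.59 = 0.5924 mA.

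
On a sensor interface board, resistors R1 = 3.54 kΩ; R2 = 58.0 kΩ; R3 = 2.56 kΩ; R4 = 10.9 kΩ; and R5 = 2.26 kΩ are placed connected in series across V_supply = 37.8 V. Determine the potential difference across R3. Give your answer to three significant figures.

V ≈ 1.25 V

ΣR = 3.54 + 58.0 + 2.56 + 10.9 + 2.26 = 77.26 kΩ.
Voltage divider: V = V_supply · (2.560 / 77.26) = 37.8 × 0.03313 = 1.252 V.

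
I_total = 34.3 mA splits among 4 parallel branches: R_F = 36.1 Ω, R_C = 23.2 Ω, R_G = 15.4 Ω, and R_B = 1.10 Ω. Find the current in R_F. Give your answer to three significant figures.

Total conductance ΣG = 1/36.1 + 1/23.2 + 1/15.4 + 1/1.10 = 1.045 (units of 1/Ω).
By the current-divider rule, I = I_total · G_k/ΣG = 34.3 × 0.02651 = 0.9094 mA.

I ≈ 0.909 mA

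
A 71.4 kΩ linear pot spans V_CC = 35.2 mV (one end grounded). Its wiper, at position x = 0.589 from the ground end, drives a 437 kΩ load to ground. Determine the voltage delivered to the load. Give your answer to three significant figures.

V_out ≈ 19.9 mV

Split the track: R_lower = x·R_p = 42.05 kΩ, R_upper = (1−x)·R_p = 29.35 kΩ.
(x·R_p) ‖ R_L = 38.36 kΩ.
Loaded-divider output: V_out = 35.2 × 0.5666 = 19.94 mV.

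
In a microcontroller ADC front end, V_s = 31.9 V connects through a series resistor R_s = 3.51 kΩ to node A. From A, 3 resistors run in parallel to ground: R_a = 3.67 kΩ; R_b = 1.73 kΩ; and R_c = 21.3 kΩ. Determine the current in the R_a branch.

I ≈ 2.09 mA

Parallel bank: R_p = 1/(1/3.67 + 1/1.73 + 1/21.3) = 1.114 kΩ.
V_A = 31.9 × 1.114/4.624 = 7.687 V.
Branch current I = V_A/R_a = 7.687/3.67 = 2.094 mA.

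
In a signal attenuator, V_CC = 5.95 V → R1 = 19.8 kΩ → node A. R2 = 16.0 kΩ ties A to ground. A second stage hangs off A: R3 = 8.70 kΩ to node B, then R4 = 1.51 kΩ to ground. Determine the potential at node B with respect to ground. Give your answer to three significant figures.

V_B ≈ 0.211 V

Looking into the second stage from A: R3 + R4 = 10.21 kΩ appears in parallel with R2.
Effective lower resistance at A: R2 ‖ 10.21 = 6.233 kΩ.
So V_A = 5.95 × 0.2394 = 1.425 V.
V_B = V_A × 0.1479 = 0.2107 V.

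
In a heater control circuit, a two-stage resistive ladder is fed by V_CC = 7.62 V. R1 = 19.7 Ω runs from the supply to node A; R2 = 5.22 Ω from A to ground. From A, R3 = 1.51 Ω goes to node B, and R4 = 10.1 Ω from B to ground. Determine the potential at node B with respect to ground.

Looking into the second stage from A: R3 + R4 = 11.61 Ω appears in parallel with R2.
Effective lower resistance at A: R2 ‖ 11.61 = 3.601 Ω.
So V_A = 7.62 × 0.1545 = 1.178 V.
Then the unloaded second divider: V_B = V_A × R4/(R3+R4) = 1.178 × 0.8699 = 1.024 V.

V_B ≈ 1.02 V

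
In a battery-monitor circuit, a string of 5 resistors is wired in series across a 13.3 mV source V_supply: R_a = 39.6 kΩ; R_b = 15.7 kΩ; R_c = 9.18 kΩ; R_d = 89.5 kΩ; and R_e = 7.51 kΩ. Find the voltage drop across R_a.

V ≈ 3.26 mV

Series total: ΣR = 39.6 + 15.7 + 9.18 + 89.5 + 7.51 = 161.5 kΩ.
V = V_supply · R/ΣR = 13.3 × 0.2452 = 3.261 mV.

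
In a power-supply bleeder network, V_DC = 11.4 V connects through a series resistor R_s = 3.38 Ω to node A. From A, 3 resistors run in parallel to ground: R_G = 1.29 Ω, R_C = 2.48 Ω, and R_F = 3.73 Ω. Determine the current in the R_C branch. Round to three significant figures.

Combine the parallel branches: R_p = (1/1.29 + 1/2.48 + 1/3.73)⁻¹ = 0.6913 Ω.
V_A = 11.4 × 0.6913/4.071 = 1.936 V.
Branch current I = V_A/R_C = 1.936/2.48 = 0.7805 A.
(Equivalently: I_total = 2.800 A, then current-divider fraction G_k/ΣG = 0.2788.)

I ≈ 0.781 A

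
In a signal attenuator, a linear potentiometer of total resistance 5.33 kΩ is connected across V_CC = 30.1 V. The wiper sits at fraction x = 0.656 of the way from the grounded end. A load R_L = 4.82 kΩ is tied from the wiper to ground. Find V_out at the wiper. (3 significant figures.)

V_out ≈ 15.8 V

The pot divides into 1.834 kΩ above the wiper and 3.496 kΩ below.
(x·R_p) ‖ R_L = 2.026 kΩ.
Loaded-divider output: V_out = 30.1 × 0.5250 = 15.80 V.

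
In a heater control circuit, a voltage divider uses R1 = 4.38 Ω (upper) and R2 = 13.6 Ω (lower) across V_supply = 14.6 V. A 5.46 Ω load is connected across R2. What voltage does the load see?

R2 ‖ R_L = (13.6 × 5.46)/(13.6 + 5.46) = 3.896 Ω.
Voltage divider with the loaded lower leg: V_out = 14.6 × 3.896/(4.38 + 3.896) = 14.6 × 0.4708 = 6.873 V.
(Unloaded it would be 11.0 V; the load pulls it down.)

V_out ≈ 6.87 V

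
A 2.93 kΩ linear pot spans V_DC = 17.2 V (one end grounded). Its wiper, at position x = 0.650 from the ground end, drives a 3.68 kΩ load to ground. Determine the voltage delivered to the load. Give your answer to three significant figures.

Split the track: R_lower = x·R_p = 1.905 kΩ, R_upper = (1−x)·R_p = 1.026 kΩ.
Lower segment in parallel with the load: 1.905 ‖ 3.68 = 1.255 kΩ.
V_out = 17.2 × 1.255/(1.026 + 1.255) = 9.465 V.
(Unloaded: V_out = x·V_DC = 11.2 V.)

V_out ≈ 9.47 V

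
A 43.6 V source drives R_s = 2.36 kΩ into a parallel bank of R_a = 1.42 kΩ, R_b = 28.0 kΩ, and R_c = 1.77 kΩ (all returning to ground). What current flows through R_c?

I ≈ 6.04 mA

Equivalent of the parallel group: R_p = 0.7663 kΩ.
V_A by voltage divider: V_A = 43.6 × 0.7663/(2.36 + 0.7663) = 10.69 V.
I(R_c) = V_A / R_c = 10.69/1.77 = 6.038 mA.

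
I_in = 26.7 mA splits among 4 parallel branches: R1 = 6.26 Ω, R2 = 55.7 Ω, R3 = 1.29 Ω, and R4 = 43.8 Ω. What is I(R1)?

I ≈ 4.37 mA

Conductances: ΣG = 1/6.26 + 1/55.7 + 1/1.29 + 1/43.8 = 0.9757 (1/Ω).
By the current-divider rule, I = I_in · G_k/ΣG = 26.7 × 0.1637 = 4.371 mA.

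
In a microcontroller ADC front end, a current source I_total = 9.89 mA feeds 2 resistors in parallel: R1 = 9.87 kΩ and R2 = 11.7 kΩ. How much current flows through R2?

Two-branch current divider: I_k = I_total · R_other/(R_1 + R_2).
I(R2) = 9.89 × 9.87/(9.87 + 11.7) = 9.89 × 0.4576 = 4.525 mA.

I ≈ 4.53 mA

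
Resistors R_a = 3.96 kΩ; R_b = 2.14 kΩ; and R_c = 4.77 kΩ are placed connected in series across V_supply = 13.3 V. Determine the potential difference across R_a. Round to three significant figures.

V ≈ 4.85 V

Series total: ΣR = 3.96 + 2.14 + 4.77 = 10.87 kΩ.
V = V_supply · R/ΣR = 13.3 × 0.3643 = 4.845 V.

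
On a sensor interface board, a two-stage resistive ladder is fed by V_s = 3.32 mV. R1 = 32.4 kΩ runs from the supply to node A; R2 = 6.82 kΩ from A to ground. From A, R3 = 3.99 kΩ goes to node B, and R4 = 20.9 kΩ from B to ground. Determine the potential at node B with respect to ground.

Looking into the second stage from A: R3 + R4 = 24.89 kΩ appears in parallel with R2.
Effective lower resistance at A: R2 ‖ 24.89 = 5.353 kΩ.
So V_A = 3.32 × 0.1418 = 0.4708 mV.
Stage 2 is unloaded, so V_B = V_A · R4/(R3+R4) = 0.4708 × 20.9/24.89 = 0.3953 mV.

V_B ≈ 0.395 mV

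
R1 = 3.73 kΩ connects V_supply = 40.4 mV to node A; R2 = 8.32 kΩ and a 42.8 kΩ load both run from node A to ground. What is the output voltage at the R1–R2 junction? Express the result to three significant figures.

V_out ≈ 26.3 mV

The load sits in parallel with R2, giving an effective lower resistance R2' = R2·R_L/(R2+R_L) = 6.966 kΩ.
Then V_out = V_supply · R2'/(R1 + R2') = 40.4 × 6.966/10.70 = 26.31 mV.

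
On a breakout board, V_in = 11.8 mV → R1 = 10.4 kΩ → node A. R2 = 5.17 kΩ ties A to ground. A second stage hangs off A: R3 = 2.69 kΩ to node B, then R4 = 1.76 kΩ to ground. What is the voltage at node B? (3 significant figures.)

V_B ≈ 0.873 mV

Looking into the second stage from A: R3 + R4 = 4.450 kΩ appears in parallel with R2.
R2 ‖ (R3+R4) = 2.392 kΩ.
So V_A = 11.8 × 0.1870 = 2.206 mV.
Stage 2 is unloaded, so V_B = V_A · R4/(R3+R4) = 2.206 × 1.76/4.450 = 0.8725 mV.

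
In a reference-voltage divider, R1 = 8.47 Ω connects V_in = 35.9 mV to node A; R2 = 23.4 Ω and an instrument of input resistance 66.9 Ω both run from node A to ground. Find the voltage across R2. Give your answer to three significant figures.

The load sits in parallel with R2, giving an effective lower resistance R2' = R2·R_L/(R2+R_L) = 17.34 Ω.
Voltage divider with the loaded lower leg: V_out = 35.9 × 17.34/(8.47 + 17.34) = 35.9 × 0.6718 = 24.12 mV.

V_out ≈ 24.1 mV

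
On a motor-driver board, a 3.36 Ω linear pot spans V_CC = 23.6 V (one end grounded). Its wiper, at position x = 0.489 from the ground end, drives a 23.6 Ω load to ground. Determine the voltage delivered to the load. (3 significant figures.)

The pot divides into 1.717 Ω above the wiper and 1.643 Ω below.
Lower segment in parallel with the load: 1.643 ‖ 23.6 = 1.536 Ω.
Loaded-divider output: V_out = 23.6 × 0.4722 = 11.14 V.

V_out ≈ 11.1 V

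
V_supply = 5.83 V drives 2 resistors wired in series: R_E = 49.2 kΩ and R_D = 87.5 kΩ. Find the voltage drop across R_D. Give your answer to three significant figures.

Series total: ΣR = 49.2 + 87.5 = 136.7 kΩ.
Voltage divider: V = V_supply · (87.50 / 136.7) = 5.83 × 0.6401 = 3.732 V.

V ≈ 3.73 V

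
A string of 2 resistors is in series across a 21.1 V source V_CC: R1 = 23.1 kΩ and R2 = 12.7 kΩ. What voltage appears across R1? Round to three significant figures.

V ≈ 13.6 V

Total series resistance ΣR = 23.1 + 12.7 = 35.80 kΩ.
V = V_CC · R/ΣR = 21.1 × 0.6453 = 13.61 V.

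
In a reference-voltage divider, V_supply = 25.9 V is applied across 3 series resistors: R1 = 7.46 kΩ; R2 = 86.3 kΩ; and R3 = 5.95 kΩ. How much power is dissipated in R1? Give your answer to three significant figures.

P ≈ 0.503 mW

Series current I = V_supply/ΣR = 25.9/99.71 = 0.2598 mA.
V(R1) = I·R = 1.938 V; P = V·I = 1.938 × 0.2598 = 0.5033 mW.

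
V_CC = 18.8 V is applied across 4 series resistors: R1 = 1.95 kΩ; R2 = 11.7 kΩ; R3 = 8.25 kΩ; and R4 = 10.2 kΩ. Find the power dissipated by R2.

P ≈ 4.01 mW

The common current is I = 18.8/32.10 = 0.5857 mA.
V(R2) = I·R = 6.852 V; P = V·I = 6.852 × 0.5857 = 4.013 mW.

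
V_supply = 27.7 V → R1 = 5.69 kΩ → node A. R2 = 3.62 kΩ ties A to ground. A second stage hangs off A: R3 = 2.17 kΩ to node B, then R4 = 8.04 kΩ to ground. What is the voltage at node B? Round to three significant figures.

Looking into the second stage from A: R3 + R4 = 10.21 kΩ appears in parallel with R2.
Effective lower resistance at A: R2 ‖ 10.21 = 2.672 kΩ.
V_A = 27.7 × 2.672/(5.69 + 2.672) = 8.852 V.
V_B = V_A × 0.7875 = 6.971 V.

V_B ≈ 6.97 V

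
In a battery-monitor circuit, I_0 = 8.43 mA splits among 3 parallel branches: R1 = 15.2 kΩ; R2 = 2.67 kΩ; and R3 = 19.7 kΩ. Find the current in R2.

I ≈ 6.43 mA

ΣG = 1/15.2 + 1/2.67 + 1/19.7 = 0.4911.
By the current-divider rule, I = I_0 · G_k/ΣG = 8.43 × 0.7627 = 6.429 mA.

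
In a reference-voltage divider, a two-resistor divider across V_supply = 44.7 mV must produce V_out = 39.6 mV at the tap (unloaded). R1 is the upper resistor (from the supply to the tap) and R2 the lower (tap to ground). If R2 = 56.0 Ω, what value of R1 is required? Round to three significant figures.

R1 ≈ 7.21 Ω

V_out/V_supply = R2/(R1+R2) = 0.8859.
So R1 = R2 · (V_supply/V_out − 1) = 56.0 × (44.7/39.6 − 1) = 56.0 × 0.1288 = 7.212 Ω.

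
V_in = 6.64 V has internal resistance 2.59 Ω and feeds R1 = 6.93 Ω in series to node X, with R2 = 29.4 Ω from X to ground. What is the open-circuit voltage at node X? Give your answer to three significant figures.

R1' = 2.59 + 6.93 = 9.520 Ω (source resistance + R1).
Open-circuit (no load on X): V_th = V_in · R2/(R1' + R2) = 6.64 × 29.4/(9.520 + 29.4) = 5.016 V.

V_th ≈ 5.02 V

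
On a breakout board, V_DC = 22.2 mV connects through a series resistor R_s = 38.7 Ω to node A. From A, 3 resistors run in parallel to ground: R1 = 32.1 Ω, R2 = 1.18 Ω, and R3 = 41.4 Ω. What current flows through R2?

Parallel bank: R_p = 1/(1/32.1 + 1/1.18 + 1/41.4) = 1.108 Ω.
Node voltage V_A = V_DC · R_p/(R_s + R_p) = 22.2 × 0.02783 = 0.6177 mV.
I(R2) = V_A / R2 = 0.6177/1.18 = 0.5235 mA.

I ≈ 0.524 mA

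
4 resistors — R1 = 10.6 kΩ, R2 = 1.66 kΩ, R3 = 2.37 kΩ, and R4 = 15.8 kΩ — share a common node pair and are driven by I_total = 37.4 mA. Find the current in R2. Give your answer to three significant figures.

I ≈ 19.1 mA

ΣG = 1/10.6 + 1/1.66 + 1/2.37 + 1/15.8 = 1.182.
R2 takes the fraction G_k/ΣG = 0.6024/1.182 = 0.5097, so I = 37.4 × 0.5097 = 19.06 mA.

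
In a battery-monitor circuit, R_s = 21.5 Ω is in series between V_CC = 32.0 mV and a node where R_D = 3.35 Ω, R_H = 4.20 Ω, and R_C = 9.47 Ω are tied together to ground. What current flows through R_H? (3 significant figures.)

Equivalent of the parallel group: R_p = 1.557 Ω.
V_A = 32.0 × 1.557/23.06 = 2.161 mV.
I(R_H) = V_A / R_H = 2.161/4.20 = 0.5145 mA.

I ≈ 0.515 mA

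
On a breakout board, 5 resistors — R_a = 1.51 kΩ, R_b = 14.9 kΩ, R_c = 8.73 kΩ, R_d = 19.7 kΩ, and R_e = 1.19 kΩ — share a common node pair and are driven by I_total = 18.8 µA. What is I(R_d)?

I ≈ 0.550 µA

ΣG = 1/1.51 + 1/14.9 + 1/8.73 + 1/19.7 + 1/1.19 = 1.735.
Current divider: I(R_d) = I_total · G_k/ΣG = 18.8 × (0.05076/1.735) = 18.8 × 0.02926 = 0.5500 µA.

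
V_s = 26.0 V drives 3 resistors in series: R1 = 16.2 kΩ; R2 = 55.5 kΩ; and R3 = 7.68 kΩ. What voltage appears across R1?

V ≈ 5.31 V

Series total: ΣR = 16.2 + 55.5 + 7.68 = 79.38 kΩ.
V = V_s · R/ΣR = 26.0 × 0.2041 = 5.306 V.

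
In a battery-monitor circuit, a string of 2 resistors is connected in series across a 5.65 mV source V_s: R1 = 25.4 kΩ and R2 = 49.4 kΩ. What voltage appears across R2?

Total series resistance ΣR = 25.4 + 49.4 = 74.80 kΩ.
V = V_s · R/ΣR = 5.65 × 0.6604 = 3.731 mV.

V ≈ 3.73 mV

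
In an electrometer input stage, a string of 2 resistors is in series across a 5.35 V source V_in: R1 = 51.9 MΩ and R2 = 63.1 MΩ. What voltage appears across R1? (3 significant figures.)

V ≈ 2.41 V

Total series resistance ΣR = 51.9 + 63.1 = 115.0 MΩ.
By the voltage-divider rule, V = 5.35 × 51.90/115.0 = 2.414 V.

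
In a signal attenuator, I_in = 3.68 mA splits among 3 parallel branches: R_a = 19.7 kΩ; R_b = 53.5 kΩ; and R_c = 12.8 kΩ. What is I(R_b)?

I ≈ 0.466 mA

ΣG = 1/19.7 + 1/53.5 + 1/12.8 = 0.1476.
R_b takes the fraction G_k/ΣG = 0.01869/0.1476 = 0.1267, so I = 3.68 × 0.1267 = 0.4661 mA.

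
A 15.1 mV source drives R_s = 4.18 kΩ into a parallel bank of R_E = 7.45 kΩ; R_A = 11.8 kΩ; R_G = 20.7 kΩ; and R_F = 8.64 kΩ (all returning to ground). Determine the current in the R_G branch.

I ≈ 0.280 µA

Combine the parallel branches: R_p = (1/7.45 + 1/11.8 + 1/20.7 + 1/8.64)⁻¹ = 2.611 kΩ.
Node voltage V_A = V_in · R_p/(R_s + R_p) = 15.1 × 0.3845 = 5.805 mV.
I(R_G) = V_A / R_G = 5.805/20.7 = 0.2805 µA.
(Equivalently: I_total = 2.224 µA, then current-divider fraction G_k/ΣG = 0.1261.)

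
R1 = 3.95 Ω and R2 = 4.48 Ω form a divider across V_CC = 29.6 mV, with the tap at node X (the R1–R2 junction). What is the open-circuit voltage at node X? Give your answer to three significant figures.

Open-circuit (no load on X): V_th = V_CC · R2/(R1 + R2) = 29.6 × 4.48/(3.950 + 4.48) = 15.73 mV.

V_th ≈ 15.7 mV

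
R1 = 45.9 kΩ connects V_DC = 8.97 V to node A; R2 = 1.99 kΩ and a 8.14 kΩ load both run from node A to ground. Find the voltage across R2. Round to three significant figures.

First combine the lower leg with the load: R2 ‖ R_L = 1.599 kΩ.
Voltage divider with the loaded lower leg: V_out = 8.97 × 1.599/(45.9 + 1.599) = 8.97 × 0.03367 = 0.3020 V.
(Unloaded it would be 0.373 V; the load pulls it down.)

V_out ≈ 0.302 V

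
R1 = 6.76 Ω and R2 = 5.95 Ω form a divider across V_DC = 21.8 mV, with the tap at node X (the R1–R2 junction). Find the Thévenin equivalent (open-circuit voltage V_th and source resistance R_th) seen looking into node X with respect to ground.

V_th is the unloaded tap voltage: V_DC · R2/(R1+R2) = 21.8 × 0.4681 = 10.21 mV.
Zeroing V_DC shorts the top of R1 to ground, so R_th = R1 ‖ R2 = 3.165 Ω.

V_th ≈ 10.2 mV, R_th ≈ 3.16 Ω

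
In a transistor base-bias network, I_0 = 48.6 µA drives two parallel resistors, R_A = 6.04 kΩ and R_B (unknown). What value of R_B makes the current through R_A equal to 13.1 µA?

R_B ≈ 2.23 kΩ

The fraction through R_A equals R_B/(R_A+R_B).
13.1/48.6 = R_B/(R_A + R_B) → R_B = R_A · (0.2695)/(1 − 0.2695) = 6.04 × 0.3690 = 2.229 kΩ.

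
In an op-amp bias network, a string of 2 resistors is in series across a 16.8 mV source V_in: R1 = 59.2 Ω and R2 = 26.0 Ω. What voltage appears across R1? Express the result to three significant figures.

ΣR = 59.2 + 26.0 = 85.20 Ω.
Voltage divider: V = V_in · (59.20 / 85.20) = 16.8 × 0.6948 = 11.67 mV.

V ≈ 11.7 mV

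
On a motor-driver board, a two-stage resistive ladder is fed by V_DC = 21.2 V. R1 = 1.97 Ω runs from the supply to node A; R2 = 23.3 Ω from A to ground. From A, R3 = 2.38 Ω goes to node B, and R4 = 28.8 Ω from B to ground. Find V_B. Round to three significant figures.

Looking into the second stage from A: R3 + R4 = 31.18 Ω appears in parallel with R2.
Effective lower resistance at A: R2 ‖ 31.18 = 13.34 Ω.
V_A = 21.2 × 13.34/(1.97 + 13.34) = 18.47 V.
Then the unloaded second divider: V_B = V_A × R4/(R3+R4) = 18.47 × 0.9237 = 17.06 V.

V_B ≈ 17.1 V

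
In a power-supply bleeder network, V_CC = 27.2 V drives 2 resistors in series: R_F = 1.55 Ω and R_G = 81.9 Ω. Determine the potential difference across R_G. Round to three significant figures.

V ≈ 26.7 V

Total series resistance ΣR = 1.55 + 81.9 = 83.45 Ω.
Voltage divider: V = V_CC · (81.90 / 83.45) = 27.2 × 0.9814 = 26.69 V.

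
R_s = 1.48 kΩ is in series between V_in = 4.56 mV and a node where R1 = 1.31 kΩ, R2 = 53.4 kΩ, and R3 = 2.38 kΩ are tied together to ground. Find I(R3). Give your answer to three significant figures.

Combine the parallel branches: R_p = (1/1.31 + 1/53.4 + 1/2.38)⁻¹ = 0.8318 kΩ.
V_A = 4.56 × 0.8318/2.312 = 1.641 mV.
I(R3) = V_A / R3 = 1.641/2.38 = 0.6894 µA.

I ≈ 0.689 µA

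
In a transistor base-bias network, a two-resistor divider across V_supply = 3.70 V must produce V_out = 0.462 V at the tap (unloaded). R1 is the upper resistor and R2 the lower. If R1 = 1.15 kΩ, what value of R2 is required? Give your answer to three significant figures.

R2 ≈ 0.164 kΩ

Required fraction k = V_out/V_supply = 0.1249.
Rearranging, R2 = R1·k/(1−k) = 1.15 × 0.1427 = 0.1641 kΩ.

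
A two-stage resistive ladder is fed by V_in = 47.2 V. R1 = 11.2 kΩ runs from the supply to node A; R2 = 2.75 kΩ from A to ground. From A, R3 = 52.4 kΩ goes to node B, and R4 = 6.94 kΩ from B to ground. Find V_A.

V_A ≈ 8.97 V

The second stage (R3 + R4 = 59.34 kΩ) loads node A in parallel with R2.
R2 ‖ (R3+R4) = 2.628 kΩ.
V_A = 47.2 × 2.628/(11.2 + 2.628) = 8.971 V.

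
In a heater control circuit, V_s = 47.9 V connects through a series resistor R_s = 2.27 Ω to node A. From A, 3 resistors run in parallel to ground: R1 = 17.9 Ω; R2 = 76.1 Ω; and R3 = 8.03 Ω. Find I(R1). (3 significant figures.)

I ≈ 1.86 A

Equivalent of the parallel group: R_p = 5.167 Ω.
V_A by voltage divider: V_A = 47.9 × 5.167/(2.27 + 5.167) = 33.28 V.
Branch current I = V_A/R1 = 33.28/17.9 = 1.859 A.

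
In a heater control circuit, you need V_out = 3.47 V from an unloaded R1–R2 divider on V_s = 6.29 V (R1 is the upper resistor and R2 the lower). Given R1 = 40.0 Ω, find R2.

Required fraction k = V_out/V_s = 0.5517.
Rearranging, R2 = R1·k/(1−k) = 40.0 × 1.230 = 49.22 Ω.

R2 ≈ 49.2 Ω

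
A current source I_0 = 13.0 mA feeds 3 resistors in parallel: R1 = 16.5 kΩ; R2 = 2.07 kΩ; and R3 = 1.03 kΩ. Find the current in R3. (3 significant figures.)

I ≈ 8.33 mA

Total conductance ΣG = 1/16.5 + 1/2.07 + 1/1.03 = 1.515 (units of 1/kΩ).
By the current-divider rule, I = I_0 · G_k/ΣG = 13.0 × 0.6410 = 8.333 mA.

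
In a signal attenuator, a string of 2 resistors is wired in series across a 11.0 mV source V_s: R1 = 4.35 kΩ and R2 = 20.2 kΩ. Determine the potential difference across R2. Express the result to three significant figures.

ΣR = 4.35 + 20.2 = 24.55 kΩ.
V = V_s · R/ΣR = 11.0 × 0.8228 = 9.051 mV.

V ≈ 9.05 mV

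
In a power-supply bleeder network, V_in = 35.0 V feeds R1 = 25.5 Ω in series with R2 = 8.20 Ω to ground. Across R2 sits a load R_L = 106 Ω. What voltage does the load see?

V_out ≈ 8.05 V

First combine the lower leg with the load: R2 ‖ R_L = 7.611 Ω.
Then V_out = V_in · R2'/(R1 + R2') = 35.0 × 7.611/33.11 = 8.045 V.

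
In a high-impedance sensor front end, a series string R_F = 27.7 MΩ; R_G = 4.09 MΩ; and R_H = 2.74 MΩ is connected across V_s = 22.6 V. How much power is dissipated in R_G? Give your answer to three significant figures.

The common current is I = 22.6/34.53 = 0.6545 µA.
V(R_G) = I·R = 2.677 V; P = V·I = 2.677 × 0.6545 = 1.752 µW.

P ≈ 1.75 µW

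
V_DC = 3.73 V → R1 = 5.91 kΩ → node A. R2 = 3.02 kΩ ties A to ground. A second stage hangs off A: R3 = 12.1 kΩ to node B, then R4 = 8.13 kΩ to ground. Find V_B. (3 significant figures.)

Looking into the second stage from A: R3 + R4 = 20.23 kΩ appears in parallel with R2.
R2 ‖ (R3+R4) = 2.628 kΩ.
V_A = 3.73 × 2.628/(5.91 + 2.628) = 1.148 V.
Then the unloaded second divider: V_B = V_A × R4/(R3+R4) = 1.148 × 0.4019 = 0.4614 V.

V_B ≈ 0.461 V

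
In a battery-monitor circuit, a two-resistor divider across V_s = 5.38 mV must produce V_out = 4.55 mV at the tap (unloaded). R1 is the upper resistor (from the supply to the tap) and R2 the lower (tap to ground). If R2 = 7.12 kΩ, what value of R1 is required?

R1 ≈ 1.30 kΩ

The divider ratio is R2/(R1+R2) = 4.55/5.38 = 0.8457.
So R1 = R2 · (V_s/V_out − 1) = 7.12 × (5.38/4.55 − 1) = 7.12 × 0.1824 = 1.299 kΩ.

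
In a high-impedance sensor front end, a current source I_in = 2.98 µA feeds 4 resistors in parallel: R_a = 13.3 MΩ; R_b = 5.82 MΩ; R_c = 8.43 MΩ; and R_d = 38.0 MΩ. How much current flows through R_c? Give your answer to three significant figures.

Total conductance ΣG = 1/13.3 + 1/5.82 + 1/8.43 + 1/38.0 = 0.3919 (units of 1/MΩ).
Current divider: I(R_c) = I_in · G_k/ΣG = 2.98 × (0.1186/0.3919) = 2.98 × 0.3027 = 0.9019 µA.

I ≈ 0.902 µA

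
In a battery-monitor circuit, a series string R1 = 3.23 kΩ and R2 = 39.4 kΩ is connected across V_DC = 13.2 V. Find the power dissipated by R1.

P ≈ 0.310 mW

Series current I = V_DC/ΣR = 13.2/42.63 = 0.3096 mA.
P(R1) = I²·R1 = (0.3096)² × 3.23 = 0.3097 mW.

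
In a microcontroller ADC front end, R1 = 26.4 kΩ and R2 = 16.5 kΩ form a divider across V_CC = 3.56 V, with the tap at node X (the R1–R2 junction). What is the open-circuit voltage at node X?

Open-circuit (no load on X): V_th = V_CC · R2/(R1 + R2) = 3.56 × 16.5/(26.40 + 16.5) = 1.369 V.

V_th ≈ 1.37 V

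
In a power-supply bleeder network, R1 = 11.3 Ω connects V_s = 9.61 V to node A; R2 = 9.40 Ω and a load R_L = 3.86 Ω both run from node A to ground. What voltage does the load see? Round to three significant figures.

The load sits in parallel with R2, giving an effective lower resistance R2' = R2·R_L/(R2+R_L) = 2.736 Ω.
Now apply the divider: V_out = 9.61 × 0.1949 = 1.873 V.
(Unloaded it would be 4.36 V; the load pulls it down.)

V_out ≈ 1.87 V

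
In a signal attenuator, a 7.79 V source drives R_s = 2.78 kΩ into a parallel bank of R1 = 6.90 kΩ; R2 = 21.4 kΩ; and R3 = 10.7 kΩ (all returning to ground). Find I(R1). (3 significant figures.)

I ≈ 0.630 mA

Parallel bank: R_p = 1/(1/6.90 + 1/21.4 + 1/10.7) = 3.507 kΩ.
Node voltage V_A = V_s · R_p/(R_s + R_p) = 7.79 × 0.5578 = 4.346 V.
I(R1) = V_A / R1 = 4.346/6.90 = 0.6298 mA.
(Equivalently: I_total = 1.239 mA, then current-divider fraction G_k/ΣG = 0.5083.)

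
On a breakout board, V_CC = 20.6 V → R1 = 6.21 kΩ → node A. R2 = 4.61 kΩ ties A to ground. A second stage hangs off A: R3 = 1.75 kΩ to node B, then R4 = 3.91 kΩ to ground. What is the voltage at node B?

The second stage (R3 + R4 = 5.660 kΩ) loads node A in parallel with R2.
R2 ‖ (R3+R4) = 2.541 kΩ.
V_A = 20.6 × 2.541/(6.21 + 2.541) = 5.981 V.
Then the unloaded second divider: V_B = V_A × R4/(R3+R4) = 5.981 × 0.6908 = 4.132 V.

V_B ≈ 4.13 V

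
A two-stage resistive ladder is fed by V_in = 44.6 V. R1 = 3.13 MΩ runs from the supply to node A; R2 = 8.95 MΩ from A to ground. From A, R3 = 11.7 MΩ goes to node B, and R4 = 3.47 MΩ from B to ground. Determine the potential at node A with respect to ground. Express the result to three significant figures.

The second stage (R3 + R4 = 15.17 MΩ) loads node A in parallel with R2.
Effective lower resistance at A: R2 ‖ 15.17 = 5.629 MΩ.
First divider: V_A = V_in · 5.629/(3.13 + 5.629) = 28.66 V.

V_A ≈ 28.7 V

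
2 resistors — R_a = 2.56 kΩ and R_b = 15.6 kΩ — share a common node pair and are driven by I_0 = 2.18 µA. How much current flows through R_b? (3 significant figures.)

I ≈ 0.307 µA

For two parallel branches, I_k = I_0 · (other R)/(sum of R).
I(R_b) = 2.18 × 2.56/(2.56 + 15.6) = 2.18 × 0.1410 = 0.3073 µA.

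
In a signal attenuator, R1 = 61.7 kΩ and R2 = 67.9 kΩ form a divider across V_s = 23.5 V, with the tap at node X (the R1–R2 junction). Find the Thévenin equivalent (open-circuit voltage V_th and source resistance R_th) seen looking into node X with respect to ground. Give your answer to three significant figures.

V_th ≈ 12.3 V, R_th ≈ 32.3 kΩ

Open-circuit (no load on X): V_th = V_s · R2/(R1 + R2) = 23.5 × 67.9/(61.70 + 67.9) = 12.31 V.
With V_s suppressed (replaced by a short), R_th = R1 ‖ R2 = (61.70 × 67.9)/(61.70 + 67.9) = 32.33 kΩ.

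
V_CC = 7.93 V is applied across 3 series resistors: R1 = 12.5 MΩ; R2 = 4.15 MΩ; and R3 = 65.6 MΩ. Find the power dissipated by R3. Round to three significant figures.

ΣR = 82.25 MΩ → I = 7.93/82.25 = 0.09641 µA.
P(R3) = I²·R3 = (0.09641)² × 65.6 = 0.6098 µW.

P ≈ 0.610 µW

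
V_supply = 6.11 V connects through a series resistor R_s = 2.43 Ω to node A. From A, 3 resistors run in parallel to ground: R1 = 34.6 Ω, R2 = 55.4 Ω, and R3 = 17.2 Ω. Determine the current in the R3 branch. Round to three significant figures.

I ≈ 0.283 A

Combine the parallel branches: R_p = (1/34.6 + 1/55.4 + 1/17.2)⁻¹ = 9.515 Ω.
V_A by voltage divider: V_A = 6.11 × 9.515/(2.43 + 9.515) = 4.867 V.
I(R3) = V_A / R3 = 4.867/17.2 = 0.2830 A.
(Check via current divider: I_total = 0.5115 A; share G_k/ΣG = 0.5532 → same result.)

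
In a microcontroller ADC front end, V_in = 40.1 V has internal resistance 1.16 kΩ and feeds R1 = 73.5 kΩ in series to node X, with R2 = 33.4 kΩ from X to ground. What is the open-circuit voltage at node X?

V_th ≈ 12.4 V

R1' = 1.16 + 73.5 = 74.66 kΩ (source resistance + R1).
With X open, the divider is unloaded: V_th = 40.1 × 33.4/108.1 = 12.39 V.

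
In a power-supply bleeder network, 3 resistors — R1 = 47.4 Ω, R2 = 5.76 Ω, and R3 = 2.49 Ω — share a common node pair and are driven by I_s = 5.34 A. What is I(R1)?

I ≈ 0.189 A

Total conductance ΣG = 1/47.4 + 1/5.76 + 1/2.49 = 0.5963 (units of 1/Ω).
R1 takes the fraction G_k/ΣG = 0.02110/0.5963 = 0.03538, so I = 5.34 × 0.03538 = 0.1889 A.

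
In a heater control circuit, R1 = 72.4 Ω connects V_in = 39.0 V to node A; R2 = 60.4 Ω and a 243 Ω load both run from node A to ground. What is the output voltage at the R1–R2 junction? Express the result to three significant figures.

V_out ≈ 15.6 V

R2 ‖ R_L = (60.4 × 243)/(60.4 + 243) = 48.38 Ω.
Now apply the divider: V_out = 39.0 × 0.4005 = 15.62 V.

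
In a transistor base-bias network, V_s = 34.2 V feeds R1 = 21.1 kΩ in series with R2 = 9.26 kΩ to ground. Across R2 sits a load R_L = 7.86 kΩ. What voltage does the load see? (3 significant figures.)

V_out ≈ 5.74 V

First combine the lower leg with the load: R2 ‖ R_L = 4.251 kΩ.
Now apply the divider: V_out = 34.2 × 0.1677 = 5.735 V.
(Unloaded it would be 10.4 V; the load pulls it down.)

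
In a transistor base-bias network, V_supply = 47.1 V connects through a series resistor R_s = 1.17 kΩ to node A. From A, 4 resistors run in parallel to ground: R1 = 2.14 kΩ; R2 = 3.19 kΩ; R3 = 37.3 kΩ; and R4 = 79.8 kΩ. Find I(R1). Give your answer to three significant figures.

Parallel bank: R_p = 1/(1/2.14 + 1/3.19 + 1/37.3 + 1/79.8) = 1.219 kΩ.
V_A by voltage divider: V_A = 47.1 × 1.219/(1.17 + 1.219) = 24.04 V.
I(R1) = V_A / R1 = 24.04/2.14 = 11.23 mA.

I ≈ 11.2 mA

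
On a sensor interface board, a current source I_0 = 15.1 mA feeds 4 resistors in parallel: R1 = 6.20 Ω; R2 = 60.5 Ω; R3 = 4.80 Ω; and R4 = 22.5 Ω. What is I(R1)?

I ≈ 5.66 mA

Conductances: ΣG = 1/6.20 + 1/60.5 + 1/4.80 + 1/22.5 = 0.4306 (1/Ω).
By the current-divider rule, I = I_0 · G_k/ΣG = 15.1 × 0.3746 = 5.656 mA.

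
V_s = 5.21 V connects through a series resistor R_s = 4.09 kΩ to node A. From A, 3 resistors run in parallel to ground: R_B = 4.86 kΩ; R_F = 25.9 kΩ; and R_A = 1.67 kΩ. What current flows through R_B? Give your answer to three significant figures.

Parallel bank: R_p = 1/(1/4.86 + 1/25.9 + 1/1.67) = 1.186 kΩ.
Node voltage V_A = V_s · R_p/(R_s + R_p) = 5.21 × 0.2248 = 1.171 V.
I(R_B) = V_A / R_B = 1.171/4.86 = 0.2410 mA.

I ≈ 0.241 mA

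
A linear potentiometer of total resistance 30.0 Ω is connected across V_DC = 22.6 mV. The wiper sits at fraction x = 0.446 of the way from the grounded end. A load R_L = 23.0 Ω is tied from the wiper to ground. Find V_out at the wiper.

V_out ≈ 7.62 mV

Split the track: R_lower = x·R_p = 13.38 Ω, R_upper = (1−x)·R_p = 16.62 Ω.
Lower segment in parallel with the load: 13.38 ‖ 23.0 = 8.459 Ω.
Loaded-divider output: V_out = 22.6 × 0.3373 = 7.623 mV.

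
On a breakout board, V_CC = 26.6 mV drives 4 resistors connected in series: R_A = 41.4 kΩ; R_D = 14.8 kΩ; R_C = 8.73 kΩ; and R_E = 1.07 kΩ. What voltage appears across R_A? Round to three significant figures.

V ≈ 16.7 mV

Series total: ΣR = 41.4 + 14.8 + 8.73 + 1.07 = 66.00 kΩ.
V = V_CC · R/ΣR = 26.6 × 0.6273 = 16.69 mV.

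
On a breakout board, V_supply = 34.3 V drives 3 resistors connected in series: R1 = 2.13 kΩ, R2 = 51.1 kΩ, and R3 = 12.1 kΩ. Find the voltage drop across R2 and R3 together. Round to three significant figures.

V ≈ 33.2 V

ΣR = 2.13 + 51.1 + 12.1 = 65.33 kΩ.
R_{R2..R3} = 51.1 + 12.1 = 63.20 kΩ.
V = V_supply · R/ΣR = 34.3 × 0.9674 = 33.18 V.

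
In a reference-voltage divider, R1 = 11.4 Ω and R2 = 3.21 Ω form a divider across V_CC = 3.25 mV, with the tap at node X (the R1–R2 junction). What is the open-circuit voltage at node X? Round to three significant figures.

V_th ≈ 0.714 mV

V_th is the unloaded tap voltage: V_CC · R2/(R1+R2) = 3.25 × 0.2197 = 0.7141 mV.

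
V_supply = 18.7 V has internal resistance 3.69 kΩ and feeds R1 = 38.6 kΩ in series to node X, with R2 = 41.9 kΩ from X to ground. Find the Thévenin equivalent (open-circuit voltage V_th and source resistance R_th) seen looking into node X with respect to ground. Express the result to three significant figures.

R1' = 3.69 + 38.6 = 42.29 kΩ (source resistance + R1).
Open-circuit (no load on X): V_th = V_supply · R2/(R1' + R2) = 18.7 × 41.9/(42.29 + 41.9) = 9.307 V.
With V_supply suppressed (replaced by a short), R_th = R1' ‖ R2 = (42.29 × 41.9)/(42.29 + 41.9) = 21.05 kΩ.

V_th ≈ 9.31 V, R_th ≈ 21.0 kΩ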